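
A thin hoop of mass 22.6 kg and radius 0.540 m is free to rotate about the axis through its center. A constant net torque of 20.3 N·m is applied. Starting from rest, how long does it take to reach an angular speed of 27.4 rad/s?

I = MR² = (22.6)(0.540)² = 6.590 kg·m².
α = τ/I = 20.3/6.590 = 3.080 rad/s².
ω = αt ⇒ t = ω/α = 27.4/3.080 = 8.895 s.

t ≈ 8.90 s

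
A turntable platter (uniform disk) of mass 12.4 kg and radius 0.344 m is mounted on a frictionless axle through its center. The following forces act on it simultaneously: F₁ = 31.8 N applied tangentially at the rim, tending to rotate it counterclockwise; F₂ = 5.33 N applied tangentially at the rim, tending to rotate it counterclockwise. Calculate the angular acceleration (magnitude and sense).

α ≈ 17.4 rad/s², counterclockwise

I = ½MR² = (1/2)(12.4)(0.344)² = 0.7337 kg·m².
Taking counterclockwise as positive: τ₁ = +(31.8)(0.344) = +10.94 N·m; τ₂ = +(5.33)(0.344) = +1.834 N·m.
Net torque τ = 12.77 N·m.
α = τ/I = 12.77/0.7337 = 17.41 rad/s².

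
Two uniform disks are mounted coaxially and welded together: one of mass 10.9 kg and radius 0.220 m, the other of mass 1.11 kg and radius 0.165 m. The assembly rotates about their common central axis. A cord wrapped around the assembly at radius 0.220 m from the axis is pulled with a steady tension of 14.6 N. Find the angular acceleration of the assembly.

α ≈ 11.5 rad/s²

I = ½M₁R₁² + ½M₂R₂² = ½(10.9)(0.220)² + ½(1.11)(0.165)² = 0.2789 kg·m².
τ = F r = (14.6)(0.220) = 3.212 N·m.
α = τ/I = 3.212/0.2789 = 11.52 rad/s².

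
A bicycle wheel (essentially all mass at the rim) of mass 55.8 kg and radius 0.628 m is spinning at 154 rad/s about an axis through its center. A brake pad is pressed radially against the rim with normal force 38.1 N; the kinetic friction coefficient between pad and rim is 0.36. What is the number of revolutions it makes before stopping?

≈ 4820 revolutions

I = MR² = (55.8)(0.628)² = 22.01 kg·m².
Friction force f = μN = (0.36)(38.1) = 13.72 N at the rim; torque magnitude τ = fR = 8.614 N·m, opposing ω.
|α| = τ/I = 8.614/22.01 = 0.3914 rad/s² (deceleration).
ω² = ω₀² − 2|α|θ with ω = 0 ⇒ θ = ω₀²/(2|α|) = 30300 rad = 4822 rev.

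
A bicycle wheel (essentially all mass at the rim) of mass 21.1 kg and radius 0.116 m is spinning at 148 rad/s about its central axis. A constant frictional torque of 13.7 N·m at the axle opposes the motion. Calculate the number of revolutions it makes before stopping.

≈ 36.1 revolutions

I = MR² = (21.1)(0.116)² = 0.2839 kg·m².
The net torque has magnitude 13.7 N·m, opposing ω.
|α| = τ/I = 13.70/0.2839 = 48.25 rad/s² (deceleration).
ω² = ω₀² − 2|α|θ with ω = 0 ⇒ θ = ω₀²/(2|α|) = 227.0 rad = 36.12 rev.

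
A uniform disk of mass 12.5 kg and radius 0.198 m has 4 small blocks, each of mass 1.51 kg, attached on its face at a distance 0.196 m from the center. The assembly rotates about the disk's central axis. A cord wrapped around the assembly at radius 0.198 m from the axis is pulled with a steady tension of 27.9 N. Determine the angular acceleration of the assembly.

α ≈ 11.6 rad/s²

I_disk = ½MR² = ½(12.5)(0.198)² = 0.2450 kg·m².
I_blocks = 4·m·r² = 4(1.51)(0.196)² = 0.2320 kg·m².
Total I = 0.4771 kg·m².
τ = F r = (27.9)(0.198) = 5.524 N·m.
α = τ/I = 5.524/0.4771 = 11.58 rad/s².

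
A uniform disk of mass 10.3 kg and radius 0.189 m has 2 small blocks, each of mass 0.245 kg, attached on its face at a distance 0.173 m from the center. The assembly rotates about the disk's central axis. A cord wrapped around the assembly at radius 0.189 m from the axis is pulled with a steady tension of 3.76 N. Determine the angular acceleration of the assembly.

I_disk = ½MR² = ½(10.3)(0.189)² = 0.1840 kg·m².
I_blocks = 2·m·r² = 2(0.245)(0.173)² = 0.01467 kg·m².
Total I = 0.1986 kg·m².
τ = F r = (3.76)(0.189) = 0.7106 N·m.
α = τ/I = 0.7106/0.1986 = 3.578 rad/s².

α ≈ 3.58 rad/s²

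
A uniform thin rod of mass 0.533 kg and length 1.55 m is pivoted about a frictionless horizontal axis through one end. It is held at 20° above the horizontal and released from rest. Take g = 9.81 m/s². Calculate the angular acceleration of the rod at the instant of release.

α ≈ 8.92 rad/s²

About the pivot, I = (1/3)ML² = (1/3)(0.533)(1.55)² = 0.4268 kg·m².
The weight acts at the center, a distance L/2 = 0.7750 m from the pivot; τ = Mg(L/2) cos 20° = 3.808 N·m.
α = τ/I = 3.808/0.4268 = 8.921 rad/s².
(Equivalently α = (3g/(2L)) cos 20° = 8.921 rad/s².)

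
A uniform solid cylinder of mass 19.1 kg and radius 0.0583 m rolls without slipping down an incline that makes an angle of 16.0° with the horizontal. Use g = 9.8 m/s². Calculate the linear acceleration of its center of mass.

Translation along the incline: Mg sinθ − f = Ma.
Rotation about the center: fR = Iα with I = ½MR². No-slip gives a = αR, so f = (I/R²)a = (1/2)M a.
Substituting: Mg sinθ = (1 + 0.5000)Ma, so a = g sinθ/(1 + 0.5000) = (9.8) sin 16.0° / 1.500 = 1.801 m/s².

a ≈ 1.80 m/s²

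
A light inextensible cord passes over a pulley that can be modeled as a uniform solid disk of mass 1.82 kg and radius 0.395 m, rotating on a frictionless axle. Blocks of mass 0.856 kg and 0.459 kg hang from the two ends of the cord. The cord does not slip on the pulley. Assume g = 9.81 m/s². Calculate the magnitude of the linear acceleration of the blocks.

I = ½MR² = (1/2)(1.82)(0.395)² = 0.1420 kg·m².
Heavier block: m₁g − T₁ = m₁a. Lighter block: T₂ − m₂g = m₂a.
Pulley: (T₁ − T₂)R = Iα = I(a/R), so T₁ − T₂ = (I/R²)a = (1/2)M_p a = 0.9100·a.
Adding the three: (m₁ − m₂)g = (m₁ + m₂ + 0.9100)a, so a = (0.856 − 0.459)(9.81)/(0.856 + 0.459 + 0.9100) = 1.750 m/s².

a ≈ 1.75 m/s²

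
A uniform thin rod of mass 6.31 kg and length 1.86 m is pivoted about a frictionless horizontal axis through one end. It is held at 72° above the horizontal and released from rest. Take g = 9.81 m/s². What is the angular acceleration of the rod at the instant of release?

α ≈ 2.44 rad/s²

About the pivot, I = (1/3)ML² = (1/3)(6.31)(1.86)² = 7.277 kg·m².
The weight acts at the center, a distance L/2 = 0.9300 m from the pivot; τ = Mg(L/2) cos 72° = 17.79 N·m.
α = τ/I = 17.79/7.277 = 2.445 rad/s².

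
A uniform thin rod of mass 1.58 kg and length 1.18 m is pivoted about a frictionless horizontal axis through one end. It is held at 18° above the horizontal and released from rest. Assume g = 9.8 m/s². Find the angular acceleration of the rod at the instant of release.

α ≈ 11.8 rad/s²

About the pivot, I = (1/3)ML² = (1/3)(1.58)(1.18)² = 0.7333 kg·m².
The weight acts at the center, a distance L/2 = 0.5900 m from the pivot; τ = Mg(L/2) cos 18° = 8.688 N·m.
α = τ/I = 8.688/0.7333 = 11.85 rad/s².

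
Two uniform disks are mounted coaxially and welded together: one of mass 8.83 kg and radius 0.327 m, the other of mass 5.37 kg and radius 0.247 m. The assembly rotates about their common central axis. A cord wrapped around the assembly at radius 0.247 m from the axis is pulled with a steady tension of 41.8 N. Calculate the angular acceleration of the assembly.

I = ½M₁R₁² + ½M₂R₂² = ½(8.83)(0.327)² + ½(5.37)(0.247)² = 0.6359 kg·m².
τ = F r = (41.8)(0.247) = 10.32 N·m.
α = τ/I = 10.32/0.6359 = 16.24 rad/s².

α ≈ 16.2 rad/s²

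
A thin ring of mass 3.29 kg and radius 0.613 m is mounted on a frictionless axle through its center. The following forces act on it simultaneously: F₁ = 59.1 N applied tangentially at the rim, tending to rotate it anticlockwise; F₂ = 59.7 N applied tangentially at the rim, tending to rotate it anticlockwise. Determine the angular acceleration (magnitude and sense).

I = MR² = (3.29)(0.613)² = 1.236 kg·m².
Taking anticlockwise as positive: τ₁ = +(59.1)(0.613) = +36.23 N·m; τ₂ = +(59.7)(0.613) = +36.60 N·m.
Net torque τ = 72.82 N·m.
α = τ/I = 72.82/1.236 = 58.91 rad/s².

α ≈ 58.9 rad/s², anticlockwise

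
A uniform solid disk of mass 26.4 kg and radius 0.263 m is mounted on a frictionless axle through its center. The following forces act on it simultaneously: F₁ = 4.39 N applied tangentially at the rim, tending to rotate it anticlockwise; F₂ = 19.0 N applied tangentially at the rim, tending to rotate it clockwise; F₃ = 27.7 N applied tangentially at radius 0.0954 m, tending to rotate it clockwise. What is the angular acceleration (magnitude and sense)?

I = ½MR² = (1/2)(26.4)(0.263)² = 0.9130 kg·m².
Taking anticlockwise as positive: τ₁ = +(4.39)(0.263) = +1.155 N·m; τ₂ = −(19.0)(0.263) = −4.997 N·m; τ₃ = −(27.7)(0.0954) = −2.643 N·m.
Net torque τ = -6.485 N·m.
α = τ/I = -6.485/0.9130 = -7.103 rad/s².

α ≈ 7.10 rad/s², clockwise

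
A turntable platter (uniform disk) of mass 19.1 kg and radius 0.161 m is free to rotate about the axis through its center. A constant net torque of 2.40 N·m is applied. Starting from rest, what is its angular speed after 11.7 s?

I = ½MR² = (1/2)(19.1)(0.161)² = 0.2475 kg·m².
α = τ/I = 2.40/0.2475 = 9.695 rad/s².
ω = ω₀ + αt = 0 + (9.695)(11.7) = 113.4 rad/s.

ω ≈ 113 rad/s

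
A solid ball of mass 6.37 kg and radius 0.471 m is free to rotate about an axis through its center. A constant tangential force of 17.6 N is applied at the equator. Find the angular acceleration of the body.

α ≈ 14.7 rad/s²

I = (2/5)MR² = (2/5)(6.37)(0.471)² = 0.5653 kg·m².
τ = F R = (17.6)(0.471) = 8.290 N·m.
Newton's second law for rotation, τ = Iα, gives α = τ/I = 8.290/0.5653 = 14.67 rad/s².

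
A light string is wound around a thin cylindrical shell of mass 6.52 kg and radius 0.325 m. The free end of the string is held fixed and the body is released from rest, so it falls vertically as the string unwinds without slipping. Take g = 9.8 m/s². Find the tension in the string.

T ≈ 31.9 N

Translation: Mg − T = Ma. Rotation about the center: TR = Iα with I = MR².
With a = αR: T = (I/R²)a = M a, so Mg = (1 + 1.000)Ma.
a = g/(1 + 1.000) = 9.8/2.000 = 4.900 m/s².
T = 1.000·M·a = (1.000)(6.52)(4.900) = 31.95 N.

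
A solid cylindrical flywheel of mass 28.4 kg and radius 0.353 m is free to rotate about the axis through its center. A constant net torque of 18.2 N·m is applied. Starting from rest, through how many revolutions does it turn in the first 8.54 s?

I = ½MR² = (1/2)(28.4)(0.353)² = 1.769 kg·m².
α = τ/I = 18.2/1.769 = 10.29 rad/s².
θ = ½αt² = ½(10.29)(8.54)² = 375.1 rad.
Revolutions = θ/(2π) = 59.70.

≈ 59.7 revolutions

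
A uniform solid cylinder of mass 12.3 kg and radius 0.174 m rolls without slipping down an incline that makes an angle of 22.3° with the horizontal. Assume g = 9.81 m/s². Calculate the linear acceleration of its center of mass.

Translation along the incline: Mg sinθ − f = Ma.
Rotation about the center: fR = Iα with I = ½MR². No-slip gives a = αR, so f = (I/R²)a = (1/2)M a.
Substituting: Mg sinθ = (1 + 0.5000)Ma, so a = g sinθ/(1 + 0.5000) = (9.81) sin 22.3° / 1.500 = 2.482 m/s².

a ≈ 2.48 m/s²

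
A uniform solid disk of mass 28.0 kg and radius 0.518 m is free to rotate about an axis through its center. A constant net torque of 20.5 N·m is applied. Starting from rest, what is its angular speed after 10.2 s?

I = ½MR² = (1/2)(28.0)(0.518)² = 3.757 kg·m².
α = τ/I = 20.5/3.757 = 5.457 rad/s².
ω = ω₀ + αt = 0 + (5.457)(10.2) = 55.66 rad/s.

ω ≈ 55.7 rad/s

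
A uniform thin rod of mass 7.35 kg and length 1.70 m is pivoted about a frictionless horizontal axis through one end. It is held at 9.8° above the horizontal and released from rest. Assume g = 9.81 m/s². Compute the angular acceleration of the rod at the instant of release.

About the pivot, I = (1/3)ML² = (1/3)(7.35)(1.70)² = 7.080 kg·m².
The weight acts at the center, a distance L/2 = 0.8500 m from the pivot; τ = Mg(L/2) cos 9.8° = 60.39 N·m.
α = τ/I = 60.39/7.080 = 8.530 rad/s².

α ≈ 8.53 rad/s²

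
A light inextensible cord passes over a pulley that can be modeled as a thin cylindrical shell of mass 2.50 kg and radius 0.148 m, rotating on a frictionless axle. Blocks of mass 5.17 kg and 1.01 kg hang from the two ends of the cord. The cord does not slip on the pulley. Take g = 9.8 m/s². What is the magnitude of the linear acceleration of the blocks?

a ≈ 4.70 m/s²

I = MR² = (2.50)(0.148)² = 0.05476 kg·m².
Heavier block: m₁g − T₁ = m₁a. Lighter block: T₂ − m₂g = m₂a.
Pulley: (T₁ − T₂)R = Iα = I(a/R), so T₁ − T₂ = (I/R²)a = 1·M_p a = 2.500·a.
Adding the three: (m₁ − m₂)g = (m₁ + m₂ + 2.500)a, so a = (5.17 − 1.01)(9.8)/(5.17 + 1.01 + 2.500) = 4.697 m/s².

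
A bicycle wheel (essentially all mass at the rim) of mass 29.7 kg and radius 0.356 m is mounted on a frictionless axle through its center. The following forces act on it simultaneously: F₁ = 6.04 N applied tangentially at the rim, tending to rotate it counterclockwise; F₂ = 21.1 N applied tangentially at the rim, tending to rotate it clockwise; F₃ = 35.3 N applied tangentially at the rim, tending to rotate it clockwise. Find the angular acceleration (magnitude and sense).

α ≈ 4.76 rad/s², clockwise

I = MR² = (29.7)(0.356)² = 3.764 kg·m².
Taking counterclockwise as positive: τ₁ = +(6.04)(0.356) = +2.150 N·m; τ₂ = −(21.1)(0.356) = −7.512 N·m; τ₃ = −(35.3)(0.356) = −12.57 N·m.
Net torque τ = -17.93 N·m.
α = τ/I = -17.93/3.764 = -4.763 rad/s².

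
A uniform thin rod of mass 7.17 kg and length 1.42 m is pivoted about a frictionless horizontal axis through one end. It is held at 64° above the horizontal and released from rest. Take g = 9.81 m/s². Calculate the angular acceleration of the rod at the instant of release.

About the pivot, I = (1/3)ML² = (1/3)(7.17)(1.42)² = 4.819 kg·m².
The weight acts at the center, a distance L/2 = 0.7100 m from the pivot; τ = Mg(L/2) cos 64° = 21.89 N·m.
α = τ/I = 21.89/4.819 = 4.543 rad/s².

α ≈ 4.54 rad/s²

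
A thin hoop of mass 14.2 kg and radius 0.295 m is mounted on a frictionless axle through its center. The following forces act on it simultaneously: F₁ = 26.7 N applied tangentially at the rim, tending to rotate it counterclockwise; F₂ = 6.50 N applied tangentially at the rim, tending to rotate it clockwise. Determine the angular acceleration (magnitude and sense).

I = MR² = (14.2)(0.295)² = 1.236 kg·m².
Taking counterclockwise as positive: τ₁ = +(26.7)(0.295) = +7.876 N·m; τ₂ = −(6.50)(0.295) = −1.917 N·m.
Net torque τ = 5.959 N·m.
α = τ/I = 5.959/1.236 = 4.822 rad/s².

α ≈ 4.82 rad/s², counterclockwise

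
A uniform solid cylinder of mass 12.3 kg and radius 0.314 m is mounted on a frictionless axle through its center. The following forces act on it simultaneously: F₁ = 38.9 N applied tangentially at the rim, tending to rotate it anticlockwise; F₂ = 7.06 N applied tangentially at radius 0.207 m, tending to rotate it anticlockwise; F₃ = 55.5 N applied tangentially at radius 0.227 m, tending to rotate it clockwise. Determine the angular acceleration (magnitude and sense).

I = ½MR² = (1/2)(12.3)(0.314)² = 0.6064 kg·m².
Taking anticlockwise as positive: τ₁ = +(38.9)(0.314) = +12.21 N·m; τ₂ = +(7.06)(0.207) = +1.461 N·m; τ₃ = −(55.5)(0.227) = −12.60 N·m.
Net torque τ = 1.078 N·m.
α = τ/I = 1.078/0.6064 = 1.777 rad/s².

α ≈ 1.78 rad/s², anticlockwise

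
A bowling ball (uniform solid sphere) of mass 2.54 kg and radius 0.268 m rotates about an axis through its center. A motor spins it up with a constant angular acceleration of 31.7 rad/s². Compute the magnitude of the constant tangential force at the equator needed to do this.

I = (2/5)MR² = (2/5)(2.54)(0.268)² = 0.07297 kg·m².
The required torque is τ = Iα = (0.07297)(31.70) = 2.313 N·m.
A tangential force at the equator gives τ = FR, so F = τ/R = 2.313/0.268 = 8.632 N.

F ≈ 8.63 N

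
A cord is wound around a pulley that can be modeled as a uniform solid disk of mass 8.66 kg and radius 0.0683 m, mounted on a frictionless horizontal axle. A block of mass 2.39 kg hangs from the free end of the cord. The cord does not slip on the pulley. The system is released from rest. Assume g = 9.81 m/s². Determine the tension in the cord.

I = ½MR² = (1/2)(8.66)(0.0683)² = 0.02020 kg·m².
Block: mg − T = ma. Pulley: TR = Iα. No-slip: a = αR, so T = (I/R²)a = 4.330·a.
Then mg = (m + 4.330)a, so a = (2.39)(9.81)/(2.39 + 4.330) = 3.489 m/s².
T = 4.330·a = 15.11 N.

T ≈ 15.1 N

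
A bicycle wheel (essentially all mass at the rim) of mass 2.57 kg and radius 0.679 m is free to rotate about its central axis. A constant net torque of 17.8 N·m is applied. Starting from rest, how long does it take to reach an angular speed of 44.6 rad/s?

t ≈ 2.97 s

I = MR² = (2.57)(0.679)² = 1.185 kg·m².
α = τ/I = 17.8/1.185 = 15.02 rad/s².
ω = αt ⇒ t = ω/α = 44.6/15.02 = 2.969 s.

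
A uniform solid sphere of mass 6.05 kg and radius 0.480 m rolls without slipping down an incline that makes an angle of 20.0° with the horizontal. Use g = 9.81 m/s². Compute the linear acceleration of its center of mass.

Translation along the incline: Mg sinθ − f = Ma.
Rotation about the center: fR = Iα with I = (2/5)MR². No-slip gives a = αR, so f = (I/R²)a = (2/5)M a.
Substituting: Mg sinθ = (1 + 0.4000)Ma, so a = g sinθ/(1 + 0.4000) = (9.81) sin 20.0° / 1.400 = 2.397 m/s².

a ≈ 2.40 m/s²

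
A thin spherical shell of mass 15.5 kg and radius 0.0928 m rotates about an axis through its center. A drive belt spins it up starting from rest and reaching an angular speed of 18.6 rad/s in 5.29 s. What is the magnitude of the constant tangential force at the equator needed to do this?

F ≈ 3.37 N

I = (2/3)MR² = (2/3)(15.5)(0.0928)² = 0.08899 kg·m².
α = Δω/Δt = (18.6 − 0)/5.29 = 3.516 rad/s².
The required torque is τ = Iα = (0.08899)(3.516) = 0.3129 N·m.
A tangential force at the equator gives τ = FR, so F = τ/R = 0.3129/0.0928 = 3.372 N.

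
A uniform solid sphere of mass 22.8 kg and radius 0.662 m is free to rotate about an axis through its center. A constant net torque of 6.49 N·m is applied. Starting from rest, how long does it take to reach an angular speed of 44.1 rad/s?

I = (2/5)MR² = (2/5)(22.8)(0.662)² = 3.997 kg·m².
α = τ/I = 6.49/3.997 = 1.624 rad/s².
ω = αt ⇒ t = ω/α = 44.1/1.624 = 27.16 s.

t ≈ 27.2 s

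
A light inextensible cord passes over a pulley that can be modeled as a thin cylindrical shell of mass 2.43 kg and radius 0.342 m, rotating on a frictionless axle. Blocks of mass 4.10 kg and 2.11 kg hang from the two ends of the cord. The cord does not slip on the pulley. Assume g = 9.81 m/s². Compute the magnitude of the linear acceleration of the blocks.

I = MR² = (2.43)(0.342)² = 0.2842 kg·m².
Heavier block: m₁g − T₁ = m₁a. Lighter block: T₂ − m₂g = m₂a.
Pulley: (T₁ − T₂)R = Iα = I(a/R), so T₁ − T₂ = (I/R²)a = 1·M_p a = 2.430·a.
Adding the three: (m₁ − m₂)g = (m₁ + m₂ + 2.430)a, so a = (4.10 − 2.11)(9.81)/(4.10 + 2.11 + 2.430) = 2.259 m/s².

a ≈ 2.26 m/s²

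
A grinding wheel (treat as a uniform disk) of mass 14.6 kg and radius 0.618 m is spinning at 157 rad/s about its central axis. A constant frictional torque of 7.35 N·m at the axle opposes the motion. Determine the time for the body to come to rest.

t ≈ 59.6 s

I = ½MR² = (1/2)(14.6)(0.618)² = 2.788 kg·m².
The net torque has magnitude 7.35 N·m, opposing ω.
|α| = τ/I = 7.350/2.788 = 2.636 rad/s² (deceleration).
0 = ω₀ − |α|t ⇒ t = ω₀/|α| = 157/2.636 = 59.55 s.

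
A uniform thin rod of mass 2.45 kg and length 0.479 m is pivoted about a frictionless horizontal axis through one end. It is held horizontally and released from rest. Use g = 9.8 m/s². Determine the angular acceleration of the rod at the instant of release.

α ≈ 30.7 rad/s²

About the pivot, I = (1/3)ML² = (1/3)(2.45)(0.479)² = 0.1874 kg·m².
The weight acts at the center, a distance L/2 = 0.2395 m from the pivot; τ = Mg(L/2) = 5.750 N·m.
α = τ/I = 5.750/0.1874 = 30.69 rad/s².
(Equivalently α = (3g/(2L)) = 30.69 rad/s².)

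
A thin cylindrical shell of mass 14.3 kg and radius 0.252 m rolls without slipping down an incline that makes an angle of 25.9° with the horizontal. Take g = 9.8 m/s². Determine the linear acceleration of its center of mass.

Translation along the incline: Mg sinθ − f = Ma.
Rotation about the center: fR = Iα with I = MR². No-slip gives a = αR, so f = (I/R²)a = M a.
Substituting: Mg sinθ = (1 + 1.000)Ma, so a = g sinθ/(1 + 1.000) = (9.8) sin 25.9° / 2.000 = 2.140 m/s².

a ≈ 2.14 m/s²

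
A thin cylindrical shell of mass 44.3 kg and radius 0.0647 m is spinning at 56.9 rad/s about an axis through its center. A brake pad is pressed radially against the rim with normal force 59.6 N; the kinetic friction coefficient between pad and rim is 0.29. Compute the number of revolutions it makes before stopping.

I = MR² = (44.3)(0.0647)² = 0.1854 kg·m².
Friction force f = μN = (0.29)(59.6) = 17.28 N at the rim; torque magnitude τ = fR = 1.118 N·m, opposing ω.
|α| = τ/I = 1.118/0.1854 = 6.030 rad/s² (deceleration).
ω² = ω₀² − 2|α|θ with ω = 0 ⇒ θ = ω₀²/(2|α|) = 268.4 rad = 42.72 rev.

≈ 42.7 revolutions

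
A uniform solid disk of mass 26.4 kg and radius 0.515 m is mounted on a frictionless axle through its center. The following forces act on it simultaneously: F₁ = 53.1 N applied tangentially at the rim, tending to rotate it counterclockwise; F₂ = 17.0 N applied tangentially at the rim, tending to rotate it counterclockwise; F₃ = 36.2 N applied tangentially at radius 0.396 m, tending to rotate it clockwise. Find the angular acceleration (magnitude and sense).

α ≈ 6.22 rad/s², counterclockwise

I = ½MR² = (1/2)(26.4)(0.515)² = 3.501 kg·m².
Taking counterclockwise as positive: τ₁ = +(53.1)(0.515) = +27.35 N·m; τ₂ = +(17.0)(0.515) = +8.755 N·m; τ₃ = −(36.2)(0.396) = −14.34 N·m.
Net torque τ = 21.77 N·m.
α = τ/I = 21.77/3.501 = 6.217 rad/s².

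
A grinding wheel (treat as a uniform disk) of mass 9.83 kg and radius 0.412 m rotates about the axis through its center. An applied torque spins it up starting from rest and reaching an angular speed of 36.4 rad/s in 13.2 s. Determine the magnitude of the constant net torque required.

τ ≈ 2.30 N·m

I = ½MR² = (1/2)(9.83)(0.412)² = 0.8343 kg·m².
α = Δω/Δt = (36.4 − 0)/13.2 = 2.758 rad/s².
τ = Iα = (0.8343)(2.758) = 2.301 N·m.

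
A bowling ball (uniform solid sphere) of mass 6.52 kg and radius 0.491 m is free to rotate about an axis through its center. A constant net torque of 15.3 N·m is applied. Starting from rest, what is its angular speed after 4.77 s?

I = (2/5)MR² = (2/5)(6.52)(0.491)² = 0.6287 kg·m².
α = τ/I = 15.3/0.6287 = 24.33 rad/s².
ω = ω₀ + αt = 0 + (24.33)(4.77) = 116.1 rad/s.

ω ≈ 116 rad/s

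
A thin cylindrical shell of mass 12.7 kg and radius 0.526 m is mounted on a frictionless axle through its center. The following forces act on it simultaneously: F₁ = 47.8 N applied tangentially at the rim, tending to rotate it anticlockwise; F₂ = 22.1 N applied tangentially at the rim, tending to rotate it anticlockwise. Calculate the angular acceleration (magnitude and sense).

I = MR² = (12.7)(0.526)² = 3.514 kg·m².
Taking anticlockwise as positive: τ₁ = +(47.8)(0.526) = +25.14 N·m; τ₂ = +(22.1)(0.526) = +11.62 N·m.
Net torque τ = 36.77 N·m.
α = τ/I = 36.77/3.514 = 10.46 rad/s².

α ≈ 10.5 rad/s², anticlockwise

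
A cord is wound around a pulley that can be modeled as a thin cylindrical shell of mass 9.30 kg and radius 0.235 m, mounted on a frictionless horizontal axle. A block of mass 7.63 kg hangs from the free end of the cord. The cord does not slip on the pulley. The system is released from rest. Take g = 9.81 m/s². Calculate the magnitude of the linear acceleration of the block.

a ≈ 4.42 m/s²

I = MR² = (9.30)(0.235)² = 0.5136 kg·m².
Block: mg − T = ma. Pulley: TR = Iα. No-slip: a = αR, so T = (I/R²)a = 9.300·a.
Then mg = (m + 9.300)a, so a = (7.63)(9.81)/(7.63 + 9.300) = 4.421 m/s².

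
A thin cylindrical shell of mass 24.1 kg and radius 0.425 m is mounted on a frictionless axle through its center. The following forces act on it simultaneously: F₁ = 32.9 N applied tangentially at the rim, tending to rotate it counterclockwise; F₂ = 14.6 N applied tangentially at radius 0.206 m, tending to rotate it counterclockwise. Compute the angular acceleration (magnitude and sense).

α ≈ 3.90 rad/s², counterclockwise

I = MR² = (24.1)(0.425)² = 4.353 kg·m².
Taking counterclockwise as positive: τ₁ = +(32.9)(0.425) = +13.98 N·m; τ₂ = +(14.6)(0.206) = +3.008 N·m.
Net torque τ = 16.99 N·m.
α = τ/I = 16.99/4.353 = 3.903 rad/s².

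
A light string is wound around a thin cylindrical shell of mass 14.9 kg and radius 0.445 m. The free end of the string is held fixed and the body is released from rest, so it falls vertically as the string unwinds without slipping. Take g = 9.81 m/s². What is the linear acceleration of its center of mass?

Translation: Mg − T = Ma. Rotation about the center: TR = Iα with I = MR².
With a = αR: T = (I/R²)a = M a, so Mg = (1 + 1.000)Ma.
a = g/(1 + 1.000) = 9.81/2.000 = 4.905 m/s².

a ≈ 4.91 m/s²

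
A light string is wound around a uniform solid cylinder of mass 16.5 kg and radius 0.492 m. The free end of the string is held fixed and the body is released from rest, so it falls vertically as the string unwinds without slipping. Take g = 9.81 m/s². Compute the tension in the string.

T ≈ 54.0 N

Translation: Mg − T = Ma. Rotation about the center: TR = Iα with I = ½MR².
With a = αR: T = (I/R²)a = (1/2)M a, so Mg = (1 + 0.5000)Ma.
a = g/(1 + 0.5000) = 9.81/1.500 = 6.540 m/s².
T = 0.5000·M·a = (0.5000)(16.5)(6.540) = 53.95 N.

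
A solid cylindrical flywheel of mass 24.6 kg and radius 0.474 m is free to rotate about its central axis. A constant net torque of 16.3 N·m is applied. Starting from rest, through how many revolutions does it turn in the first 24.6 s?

≈ 284 revolutions

I = ½MR² = (1/2)(24.6)(0.474)² = 2.764 kg·m².
α = τ/I = 16.3/2.764 = 5.898 rad/s².
θ = ½αt² = ½(5.898)(24.6)² = 1785 rad.
Revolutions = θ/(2π) = 284.0.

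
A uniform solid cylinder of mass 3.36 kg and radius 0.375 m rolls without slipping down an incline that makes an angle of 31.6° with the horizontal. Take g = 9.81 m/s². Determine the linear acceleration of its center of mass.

Translation along the incline: Mg sinθ − f = Ma.
Rotation about the center: fR = Iα with I = ½MR². No-slip gives a = αR, so f = (I/R²)a = (1/2)M a.
Substituting: Mg sinθ = (1 + 0.5000)Ma, so a = g sinθ/(1 + 0.5000) = (9.81) sin 31.6° / 1.500 = 3.427 m/s².

a ≈ 3.43 m/s²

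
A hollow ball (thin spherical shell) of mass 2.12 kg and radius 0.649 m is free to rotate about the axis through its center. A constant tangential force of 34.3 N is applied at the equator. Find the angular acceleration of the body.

α ≈ 37.4 rad/s²

I = (2/3)MR² = (2/3)(2.12)(0.649)² = 0.5953 kg·m².
τ = F R = (34.3)(0.649) = 22.26 N·m.
From τ = Iα: α = 22.26/0.5953 = 37.39 rad/s².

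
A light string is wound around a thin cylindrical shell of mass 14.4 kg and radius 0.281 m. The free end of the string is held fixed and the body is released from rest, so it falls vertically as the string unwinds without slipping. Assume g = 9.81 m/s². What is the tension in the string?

T ≈ 70.6 N

Translation: Mg − T = Ma. Rotation about the center: TR = Iα with I = MR².
With a = αR: T = (I/R²)a = M a, so Mg = (1 + 1.000)Ma.
a = g/(1 + 1.000) = 9.81/2.000 = 4.905 m/s².
T = 1.000·M·a = (1.000)(14.4)(4.905) = 70.63 N.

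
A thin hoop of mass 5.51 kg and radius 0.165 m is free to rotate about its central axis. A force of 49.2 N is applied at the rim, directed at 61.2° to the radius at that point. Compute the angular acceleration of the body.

I = MR² = (5.51)(0.165)² = 0.1500 kg·m².
Only the tangential component produces torque: τ = F R sinθ = (49.2)(0.165) sin 61.2° = 7.114 N·m.
Newton's second law for rotation, τ = Iα, gives α = τ/I = 7.114/0.1500 = 47.42 rad/s².

α ≈ 47.4 rad/s²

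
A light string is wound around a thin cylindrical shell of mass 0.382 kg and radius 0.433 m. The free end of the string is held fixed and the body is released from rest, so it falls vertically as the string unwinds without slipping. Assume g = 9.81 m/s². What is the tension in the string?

Translation: Mg − T = Ma. Rotation about the center: TR = Iα with I = MR².
With a = αR: T = (I/R²)a = M a, so Mg = (1 + 1.000)Ma.
a = g/(1 + 1.000) = 9.81/2.000 = 4.905 m/s².
T = 1.000·M·a = (1.000)(0.382)(4.905) = 1.874 N.

T ≈ 1.87 N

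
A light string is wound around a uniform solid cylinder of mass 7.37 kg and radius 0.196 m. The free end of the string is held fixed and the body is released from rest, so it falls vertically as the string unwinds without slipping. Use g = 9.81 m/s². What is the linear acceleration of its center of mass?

a ≈ 6.54 m/s²

Translation: Mg − T = Ma. Rotation about the center: TR = Iα with I = ½MR².
With a = αR: T = (I/R²)a = (1/2)M a, so Mg = (1 + 0.5000)Ma.
a = g/(1 + 0.5000) = 9.81/1.500 = 6.540 m/s².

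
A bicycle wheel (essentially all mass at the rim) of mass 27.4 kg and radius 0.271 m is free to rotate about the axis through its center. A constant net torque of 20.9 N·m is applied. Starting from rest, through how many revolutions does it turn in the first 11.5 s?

≈ 109 revolutions

I = MR² = (27.4)(0.271)² = 2.012 kg·m².
α = τ/I = 20.9/2.012 = 10.39 rad/s².
θ = ½αt² = ½(10.39)(11.5)² = 686.8 rad.
Revolutions = θ/(2π) = 109.3.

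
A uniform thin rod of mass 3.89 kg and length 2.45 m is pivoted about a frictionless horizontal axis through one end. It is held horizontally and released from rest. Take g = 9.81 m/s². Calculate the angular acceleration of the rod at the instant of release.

α ≈ 6.01 rad/s²

About the pivot, I = (1/3)ML² = (1/3)(3.89)(2.45)² = 7.783 kg·m².
The weight acts at the center, a distance L/2 = 1.225 m from the pivot; τ = Mg(L/2) = 46.75 N·m.
α = τ/I = 46.75/7.783 = 6.006 rad/s².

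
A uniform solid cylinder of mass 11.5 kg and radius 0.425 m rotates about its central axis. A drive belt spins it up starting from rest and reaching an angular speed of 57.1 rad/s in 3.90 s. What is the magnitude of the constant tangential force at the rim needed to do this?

F ≈ 35.8 N

I = ½MR² = (1/2)(11.5)(0.425)² = 1.039 kg·m².
α = Δω/Δt = (57.1 − 0)/3.90 = 14.64 rad/s².
The required torque is τ = Iα = (1.039)(14.64) = 15.21 N·m.
A tangential force at the rim gives τ = FR, so F = τ/R = 15.21/0.425 = 35.78 N.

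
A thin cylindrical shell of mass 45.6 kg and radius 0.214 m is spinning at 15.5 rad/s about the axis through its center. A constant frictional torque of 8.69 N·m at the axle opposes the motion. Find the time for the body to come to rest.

t ≈ 3.72 s

I = MR² = (45.6)(0.214)² = 2.088 kg·m².
The net torque has magnitude 8.69 N·m, opposing ω.
|α| = τ/I = 8.690/2.088 = 4.161 rad/s² (deceleration).
0 = ω₀ − |α|t ⇒ t = ω₀/|α| = 15.5/4.161 = 3.725 s.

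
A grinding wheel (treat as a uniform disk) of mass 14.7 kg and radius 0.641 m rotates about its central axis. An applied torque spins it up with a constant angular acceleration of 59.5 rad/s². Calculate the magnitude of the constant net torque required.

τ ≈ 180 N·m

I = ½MR² = (1/2)(14.7)(0.641)² = 3.020 kg·m².
τ = Iα = (3.020)(59.50) = 179.7 N·m.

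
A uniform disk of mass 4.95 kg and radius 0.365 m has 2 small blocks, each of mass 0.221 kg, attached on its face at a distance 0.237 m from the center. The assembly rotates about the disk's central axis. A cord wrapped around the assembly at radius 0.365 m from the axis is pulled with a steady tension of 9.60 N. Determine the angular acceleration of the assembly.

α ≈ 9.88 rad/s²

I_disk = ½MR² = ½(4.95)(0.365)² = 0.3297 kg·m².
I_blocks = 2·m·r² = 2(0.221)(0.237)² = 0.02483 kg·m².
Total I = 0.3546 kg·m².
τ = F r = (9.60)(0.365) = 3.504 N·m.
α = τ/I = 3.504/0.3546 = 9.883 rad/s².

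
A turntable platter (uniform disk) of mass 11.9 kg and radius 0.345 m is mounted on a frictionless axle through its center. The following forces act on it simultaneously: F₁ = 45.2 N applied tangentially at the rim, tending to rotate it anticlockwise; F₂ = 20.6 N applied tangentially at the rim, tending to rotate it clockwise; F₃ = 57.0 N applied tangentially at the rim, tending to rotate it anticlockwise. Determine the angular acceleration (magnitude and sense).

α ≈ 39.8 rad/s², anticlockwise

I = ½MR² = (1/2)(11.9)(0.345)² = 0.7082 kg·m².
Taking anticlockwise as positive: τ₁ = +(45.2)(0.345) = +15.59 N·m; τ₂ = −(20.6)(0.345) = −7.107 N·m; τ₃ = +(57.0)(0.345) = +19.66 N·m.
Net torque τ = 28.15 N·m.
α = τ/I = 28.15/0.7082 = 39.75 rad/s².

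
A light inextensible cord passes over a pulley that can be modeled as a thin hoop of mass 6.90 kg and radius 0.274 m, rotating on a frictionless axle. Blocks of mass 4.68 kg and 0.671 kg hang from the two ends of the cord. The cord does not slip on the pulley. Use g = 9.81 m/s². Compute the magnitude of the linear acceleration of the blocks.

I = MR² = (6.90)(0.274)² = 0.5180 kg·m².
Heavier block: m₁g − T₁ = m₁a. Lighter block: T₂ − m₂g = m₂a.
Pulley: (T₁ − T₂)R = Iα = I(a/R), so T₁ − T₂ = (I/R²)a = 1·M_p a = 6.900·a.
Adding the three: (m₁ − m₂)g = (m₁ + m₂ + 6.900)a, so a = (4.68 − 0.671)(9.81)/(4.68 + 0.671 + 6.900) = 3.210 m/s².

a ≈ 3.21 m/s²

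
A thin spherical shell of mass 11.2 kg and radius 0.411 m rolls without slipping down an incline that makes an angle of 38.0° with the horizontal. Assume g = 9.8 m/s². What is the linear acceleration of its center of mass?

Translation along the incline: Mg sinθ − f = Ma.
Rotation about the center: fR = Iα with I = (2/3)MR². No-slip gives a = αR, so f = (I/R²)a = (2/3)M a.
Substituting: Mg sinθ = (1 + 0.6667)Ma, so a = g sinθ/(1 + 0.6667) = (9.8) sin 38.0° / 1.667 = 3.620 m/s².

a ≈ 3.62 m/s²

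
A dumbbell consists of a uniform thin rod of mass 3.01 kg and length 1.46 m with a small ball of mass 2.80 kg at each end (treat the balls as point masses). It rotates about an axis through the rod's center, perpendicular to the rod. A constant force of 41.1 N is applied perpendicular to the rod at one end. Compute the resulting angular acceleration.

I_rod = (1/12)ML² = (1/12)(3.01)(1.46)² = 0.5347 kg·m².
I_balls = 2·m·(L/2)² = 2(2.80)(0.7300)² = 2.984 kg·m².
Total I = 3.519 kg·m².
τ = F·(L/2) = (41.1)(0.730) = 30.00 N·m.
α = τ/I = 30.00/3.519 = 8.526 rad/s².

α ≈ 8.53 rad/s²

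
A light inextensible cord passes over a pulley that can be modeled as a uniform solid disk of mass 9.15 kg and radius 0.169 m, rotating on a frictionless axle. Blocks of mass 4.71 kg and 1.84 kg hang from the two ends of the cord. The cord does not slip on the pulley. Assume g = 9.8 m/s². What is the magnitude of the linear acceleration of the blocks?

I = ½MR² = (1/2)(9.15)(0.169)² = 0.1307 kg·m².
Heavier block: m₁g − T₁ = m₁a. Lighter block: T₂ − m₂g = m₂a.
Pulley: (T₁ − T₂)R = Iα = I(a/R), so T₁ − T₂ = (I/R²)a = (1/2)M_p a = 4.575·a.
Adding the three: (m₁ − m₂)g = (m₁ + m₂ + 4.575)a, so a = (4.71 − 1.84)(9.8)/(4.71 + 1.84 + 4.575) = 2.528 m/s².

a ≈ 2.53 m/s²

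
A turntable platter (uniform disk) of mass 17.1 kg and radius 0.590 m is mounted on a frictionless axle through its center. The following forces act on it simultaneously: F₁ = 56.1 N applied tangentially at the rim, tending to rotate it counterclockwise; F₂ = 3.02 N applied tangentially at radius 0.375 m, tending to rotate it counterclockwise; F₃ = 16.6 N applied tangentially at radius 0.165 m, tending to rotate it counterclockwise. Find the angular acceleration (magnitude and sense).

I = ½MR² = (1/2)(17.1)(0.590)² = 2.976 kg·m².
Taking counterclockwise as positive: τ₁ = +(56.1)(0.590) = +33.10 N·m; τ₂ = +(3.02)(0.375) = +1.133 N·m; τ₃ = +(16.6)(0.165) = +2.739 N·m.
Net torque τ = 36.97 N·m.
α = τ/I = 36.97/2.976 = 12.42 rad/s².

α ≈ 12.4 rad/s², counterclockwise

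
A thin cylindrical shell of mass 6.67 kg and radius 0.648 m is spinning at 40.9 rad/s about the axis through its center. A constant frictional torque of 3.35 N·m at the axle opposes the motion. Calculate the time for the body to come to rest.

t ≈ 34.2 s

I = MR² = (6.67)(0.648)² = 2.801 kg·m².
The net torque has magnitude 3.35 N·m, opposing ω.
|α| = τ/I = 3.350/2.801 = 1.196 rad/s² (deceleration).
0 = ω₀ − |α|t ⇒ t = ω₀/|α| = 40.9/1.196 = 34.19 s.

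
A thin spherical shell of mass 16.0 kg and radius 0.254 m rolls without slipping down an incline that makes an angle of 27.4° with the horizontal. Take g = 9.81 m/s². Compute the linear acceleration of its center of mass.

a ≈ 2.71 m/s²

Translation along the incline: Mg sinθ − f = Ma.
Rotation about the center: fR = Iα with I = (2/3)MR². No-slip gives a = αR, so f = (I/R²)a = (2/3)M a.
Substituting: Mg sinθ = (1 + 0.6667)Ma, so a = g sinθ/(1 + 0.6667) = (9.81) sin 27.4° / 1.667 = 2.709 m/s².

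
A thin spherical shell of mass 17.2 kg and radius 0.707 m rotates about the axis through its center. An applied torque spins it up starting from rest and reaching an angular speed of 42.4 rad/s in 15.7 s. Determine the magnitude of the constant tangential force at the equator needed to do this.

F ≈ 21.9 N

I = (2/3)MR² = (2/3)(17.2)(0.707)² = 5.732 kg·m².
α = Δω/Δt = (42.4 − 0)/15.7 = 2.701 rad/s².
The required torque is τ = Iα = (5.732)(2.701) = 15.48 N·m.
A tangential force at the equator gives τ = FR, so F = τ/R = 15.48/0.707 = 21.89 N.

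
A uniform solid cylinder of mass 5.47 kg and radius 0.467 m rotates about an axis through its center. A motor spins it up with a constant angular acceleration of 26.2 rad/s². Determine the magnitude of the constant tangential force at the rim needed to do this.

I = ½MR² = (1/2)(5.47)(0.467)² = 0.5965 kg·m².
The required torque is τ = Iα = (0.5965)(26.20) = 15.63 N·m.
A tangential force at the rim gives τ = FR, so F = τ/R = 15.63/0.467 = 33.46 N.

F ≈ 33.5 N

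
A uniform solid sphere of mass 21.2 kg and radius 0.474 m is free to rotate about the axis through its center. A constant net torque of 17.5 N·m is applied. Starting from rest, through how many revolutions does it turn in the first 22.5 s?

I = (2/5)MR² = (2/5)(21.2)(0.474)² = 1.905 kg·m².
α = τ/I = 17.5/1.905 = 9.185 rad/s².
θ = ½αt² = ½(9.185)(22.5)² = 2325 rad.
Revolutions = θ/(2π) = 370.0.

≈ 370 revolutions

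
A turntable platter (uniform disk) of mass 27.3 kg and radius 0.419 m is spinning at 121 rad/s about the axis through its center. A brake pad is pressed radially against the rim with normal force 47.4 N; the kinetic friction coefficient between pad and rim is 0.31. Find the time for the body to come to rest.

t ≈ 47.1 s

I = ½MR² = (1/2)(27.3)(0.419)² = 2.396 kg·m².
Friction force f = μN = (0.31)(47.4) = 14.69 N at the rim; torque magnitude τ = fR = 6.157 N·m, opposing ω.
|α| = τ/I = 6.157/2.396 = 2.569 rad/s² (deceleration).
0 = ω₀ − |α|t ⇒ t = ω₀/|α| = 121/2.569 = 47.10 s.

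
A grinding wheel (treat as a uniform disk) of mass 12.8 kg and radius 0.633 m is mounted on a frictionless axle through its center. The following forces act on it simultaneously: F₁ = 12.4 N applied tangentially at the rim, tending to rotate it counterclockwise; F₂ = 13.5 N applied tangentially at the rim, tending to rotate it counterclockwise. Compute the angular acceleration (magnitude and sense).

I = ½MR² = (1/2)(12.8)(0.633)² = 2.564 kg·m².
Taking counterclockwise as positive: τ₁ = +(12.4)(0.633) = +7.849 N·m; τ₂ = +(13.5)(0.633) = +8.546 N·m.
Net torque τ = 16.39 N·m.
α = τ/I = 16.39/2.564 = 6.393 rad/s².

α ≈ 6.39 rad/s², counterclockwise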